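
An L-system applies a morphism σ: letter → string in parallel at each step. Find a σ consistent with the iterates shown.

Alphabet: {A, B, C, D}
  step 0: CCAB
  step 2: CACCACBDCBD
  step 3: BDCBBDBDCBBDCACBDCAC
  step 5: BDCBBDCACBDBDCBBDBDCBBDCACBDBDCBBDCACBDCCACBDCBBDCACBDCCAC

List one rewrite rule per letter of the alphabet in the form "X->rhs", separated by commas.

A->CB, B->C, C->BD, D->AC

  step 2 ⇒ step 3: CACCACBDCBD ⇒ BD·CB·BD·BD·CB·BD·C·AC·BD·C·AC
    A ↦ CB
    B ↦ C
    C ↦ BD
    D ↦ AC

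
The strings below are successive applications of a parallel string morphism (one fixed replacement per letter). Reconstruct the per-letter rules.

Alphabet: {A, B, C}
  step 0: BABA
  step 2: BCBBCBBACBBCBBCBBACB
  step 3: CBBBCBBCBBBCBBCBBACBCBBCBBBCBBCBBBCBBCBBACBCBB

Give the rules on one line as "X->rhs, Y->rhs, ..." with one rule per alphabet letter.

A->AC, B->CBB, C->B

  step 2 ⇒ step 3: BCBBCBBACBBCBBCBBACB ⇒ CBB·B·CBB·CBB·B·CBB·CBB·AC·B·CBB·CBB·B·CBB·CBB·B·CBB·CBB·AC·B·CBB
    A ↦ AC
    B ↦ CBB
    C ↦ B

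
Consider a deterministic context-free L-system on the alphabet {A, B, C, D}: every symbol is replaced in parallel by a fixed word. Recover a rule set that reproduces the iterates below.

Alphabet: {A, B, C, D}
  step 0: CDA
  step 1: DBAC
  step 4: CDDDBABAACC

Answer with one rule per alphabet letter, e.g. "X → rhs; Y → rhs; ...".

A->C, B->AC, C->D, D->BA

  step 0 ⇒ step 1: CDA ⇒ D·BA·C
    A ↦ C
    C ↦ D
    D ↦ BA
    B ↦ AC  (constrained at step 1)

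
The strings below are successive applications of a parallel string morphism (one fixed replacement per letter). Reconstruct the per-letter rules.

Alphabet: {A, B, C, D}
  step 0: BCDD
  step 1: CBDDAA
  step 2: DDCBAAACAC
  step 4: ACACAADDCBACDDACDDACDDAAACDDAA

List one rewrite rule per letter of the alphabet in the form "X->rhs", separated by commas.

A->AC, B->CB, C->DD, D->A

  step 1 ⇒ step 2: CBDDAA ⇒ DD·CB·A·A·AC·AC
    A ↦ AC
    B ↦ CB
    C ↦ DD
    D ↦ A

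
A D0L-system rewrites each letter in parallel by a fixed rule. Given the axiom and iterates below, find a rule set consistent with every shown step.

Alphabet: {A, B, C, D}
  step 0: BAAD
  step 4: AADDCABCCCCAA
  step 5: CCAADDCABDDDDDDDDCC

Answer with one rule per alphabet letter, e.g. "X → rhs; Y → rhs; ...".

A->C, B->AB, C->DD, D->A

  step 4 ⇒ step 5: AADDCABCCCCAA ⇒ C·C·A·A·DD·C·AB·DD·DD·DD·DD·C·C
    A ↦ C
    B ↦ AB
    C ↦ DD
    D ↦ A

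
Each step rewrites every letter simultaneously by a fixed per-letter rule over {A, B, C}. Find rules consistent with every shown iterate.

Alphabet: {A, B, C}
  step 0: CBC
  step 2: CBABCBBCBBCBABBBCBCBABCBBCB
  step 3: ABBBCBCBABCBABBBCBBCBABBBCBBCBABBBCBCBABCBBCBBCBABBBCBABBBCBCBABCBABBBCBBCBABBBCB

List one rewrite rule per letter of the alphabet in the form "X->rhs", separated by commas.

  step 2 ⇒ step 3: CBABCBBCBBCBABBBCBCBABCBBCB ⇒ ABB·BCB·CBA·BCB·ABB·BCB·BCB·ABB·BCB·BCB·ABB·BCB·CBA·BCB·BCB·BCB·ABB·BCB·ABB·BCB·CBA·BCB·ABB·BCB·BCB·ABB·BCB
    A ↦ CBA
    B ↦ BCB
    C ↦ ABB

A->CBA, B->BCB, C->ABB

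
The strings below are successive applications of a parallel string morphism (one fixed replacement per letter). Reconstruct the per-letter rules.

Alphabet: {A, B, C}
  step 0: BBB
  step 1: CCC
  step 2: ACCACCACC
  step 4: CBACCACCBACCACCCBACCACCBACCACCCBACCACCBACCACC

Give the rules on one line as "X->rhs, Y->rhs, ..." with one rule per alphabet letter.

  step 1 ⇒ step 2: CCC ⇒ ACC·ACC·ACC
    C ↦ ACC
    A ↦ B  (constrained at step 2)
  step 0 ⇒ step 1: BBB ⇒ C·C·C
    B ↦ C

A->B, B->C, C->ACC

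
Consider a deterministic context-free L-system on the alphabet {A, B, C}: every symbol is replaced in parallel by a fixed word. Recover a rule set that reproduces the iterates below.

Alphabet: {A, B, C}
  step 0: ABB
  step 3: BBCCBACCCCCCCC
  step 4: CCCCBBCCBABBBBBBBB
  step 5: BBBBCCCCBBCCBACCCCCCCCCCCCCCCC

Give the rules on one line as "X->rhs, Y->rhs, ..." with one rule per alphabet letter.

  step 4 ⇒ step 5: CCCCBBCCBABBBBBBBB ⇒ B·B·B·B·CC·CC·B·B·CC·BA·CC·CC·CC·CC·CC·CC·CC·CC
    A ↦ BA
    B ↦ CC
    C ↦ B

A->BA, B->CC, C->B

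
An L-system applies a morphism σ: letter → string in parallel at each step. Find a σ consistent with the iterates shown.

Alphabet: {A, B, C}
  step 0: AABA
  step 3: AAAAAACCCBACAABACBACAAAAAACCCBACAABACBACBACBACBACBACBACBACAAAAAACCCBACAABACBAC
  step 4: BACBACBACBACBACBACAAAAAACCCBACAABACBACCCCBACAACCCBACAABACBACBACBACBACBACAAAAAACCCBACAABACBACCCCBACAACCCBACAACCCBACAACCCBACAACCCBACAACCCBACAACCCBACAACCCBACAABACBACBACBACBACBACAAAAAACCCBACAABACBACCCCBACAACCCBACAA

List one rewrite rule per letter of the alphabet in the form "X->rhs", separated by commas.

A->BAC, B->CCC, C->AA

  step 3 ⇒ step 4: AAAAAACCCBACAABACBACAAAAAACCCBACAABACBACBACBACBACBACBACBACAAAAAACCCBACAABACBAC ⇒ BAC·BAC·BAC·BAC·BAC·BAC·AA·AA·AA·CCC·BAC·AA·BAC·BAC·CCC·BAC·AA·CCC·BAC·AA·BAC·BAC·BAC·BAC·BAC·BAC·AA·AA·AA·CCC·BAC·AA·BAC·BAC·CCC·BAC·AA·CCC·BAC·AA·CCC·BAC·AA·CCC·BAC·AA·CCC·BAC·AA·CCC·BAC·AA·CCC·BAC·AA·CCC·BAC·AA·BAC·BAC·BAC·BAC·BAC·BAC·AA·AA·AA·CCC·BAC·AA·BAC·BAC·CCC·BAC·AA·CCC·BAC·AA
    A ↦ BAC
    B ↦ CCC
    C ↦ AA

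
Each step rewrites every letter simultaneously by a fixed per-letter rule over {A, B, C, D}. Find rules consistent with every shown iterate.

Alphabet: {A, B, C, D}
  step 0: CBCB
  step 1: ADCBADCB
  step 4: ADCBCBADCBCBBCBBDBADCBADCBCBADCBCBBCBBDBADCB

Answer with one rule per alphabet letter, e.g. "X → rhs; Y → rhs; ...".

  step 0 ⇒ step 1: CBCB ⇒ AD·CB·AD·CB
    B ↦ CB
    C ↦ AD
    A ↦ BD  (constrained at step 1)
    D ↦ B  (constrained at step 1)

A->BD, B->CB, C->AD, D->B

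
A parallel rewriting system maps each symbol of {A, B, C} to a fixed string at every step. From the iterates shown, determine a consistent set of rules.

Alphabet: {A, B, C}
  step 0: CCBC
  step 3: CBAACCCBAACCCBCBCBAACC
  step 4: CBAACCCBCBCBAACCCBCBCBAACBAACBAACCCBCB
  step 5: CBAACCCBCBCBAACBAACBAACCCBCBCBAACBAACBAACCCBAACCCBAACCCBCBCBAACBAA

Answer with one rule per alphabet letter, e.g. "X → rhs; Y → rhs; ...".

  step 4 ⇒ step 5: CBAACCCBCBCBAACCCBCBCBAACBAACBAACCCBCB ⇒ CB·AA·C·C·CB·CB·CB·AA·CB·AA·CB·AA·C·C·CB·CB·CB·AA·CB·AA·CB·AA·C·C·CB·AA·C·C·CB·AA·C·C·CB·CB·CB·AA·CB·AA
    A ↦ C
    B ↦ AA
    C ↦ CB

A->C, B->AA, C->CB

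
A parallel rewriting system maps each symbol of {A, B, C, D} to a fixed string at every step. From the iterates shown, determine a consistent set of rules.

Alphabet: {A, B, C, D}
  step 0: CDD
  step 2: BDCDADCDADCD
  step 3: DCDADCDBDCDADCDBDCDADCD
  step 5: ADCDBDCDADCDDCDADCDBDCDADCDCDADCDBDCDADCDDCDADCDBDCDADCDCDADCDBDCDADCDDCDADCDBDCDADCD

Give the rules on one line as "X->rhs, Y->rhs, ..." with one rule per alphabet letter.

A->BD, B->D, C->AD, D->CD

  step 2 ⇒ step 3: BDCDADCDADCD ⇒ D·CD·AD·CD·BD·CD·AD·CD·BD·CD·AD·CD
    A ↦ BD
    B ↦ D
    C ↦ AD
    D ↦ CD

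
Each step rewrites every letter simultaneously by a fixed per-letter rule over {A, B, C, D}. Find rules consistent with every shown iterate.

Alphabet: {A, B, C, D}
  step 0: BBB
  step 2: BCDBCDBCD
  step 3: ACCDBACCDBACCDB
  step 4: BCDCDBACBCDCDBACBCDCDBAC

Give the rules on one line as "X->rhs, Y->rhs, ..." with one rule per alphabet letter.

A->B, B->AC, C->CD, D->B

  step 3 ⇒ step 4: ACCDBACCDBACCDB ⇒ B·CD·CD·B·AC·B·CD·CD·B·AC·B·CD·CD·B·AC
    A ↦ B
    B ↦ AC
    C ↦ CD
    D ↦ B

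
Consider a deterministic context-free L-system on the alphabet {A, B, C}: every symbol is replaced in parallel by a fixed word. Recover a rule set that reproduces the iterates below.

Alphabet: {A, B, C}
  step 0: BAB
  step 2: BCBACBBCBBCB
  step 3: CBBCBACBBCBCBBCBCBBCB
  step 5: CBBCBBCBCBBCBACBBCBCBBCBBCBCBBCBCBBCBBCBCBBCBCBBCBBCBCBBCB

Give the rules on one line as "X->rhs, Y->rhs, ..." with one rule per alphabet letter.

A->ACB, B->CB, C->B

  step 2 ⇒ step 3: BCBACBBCBBCB ⇒ CB·B·CB·ACB·B·CB·CB·B·CB·CB·B·CB
    A ↦ ACB
    B ↦ CB
    C ↦ B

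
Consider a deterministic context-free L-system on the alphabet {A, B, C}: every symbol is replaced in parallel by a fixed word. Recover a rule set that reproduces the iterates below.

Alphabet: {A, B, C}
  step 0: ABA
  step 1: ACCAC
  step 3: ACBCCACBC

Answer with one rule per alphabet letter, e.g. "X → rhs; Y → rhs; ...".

  step 0 ⇒ step 1: ABA ⇒ AC·C·AC
    A ↦ AC
    B ↦ C
    C ↦ B  (constrained at step 1)

A->AC, B->C, C->B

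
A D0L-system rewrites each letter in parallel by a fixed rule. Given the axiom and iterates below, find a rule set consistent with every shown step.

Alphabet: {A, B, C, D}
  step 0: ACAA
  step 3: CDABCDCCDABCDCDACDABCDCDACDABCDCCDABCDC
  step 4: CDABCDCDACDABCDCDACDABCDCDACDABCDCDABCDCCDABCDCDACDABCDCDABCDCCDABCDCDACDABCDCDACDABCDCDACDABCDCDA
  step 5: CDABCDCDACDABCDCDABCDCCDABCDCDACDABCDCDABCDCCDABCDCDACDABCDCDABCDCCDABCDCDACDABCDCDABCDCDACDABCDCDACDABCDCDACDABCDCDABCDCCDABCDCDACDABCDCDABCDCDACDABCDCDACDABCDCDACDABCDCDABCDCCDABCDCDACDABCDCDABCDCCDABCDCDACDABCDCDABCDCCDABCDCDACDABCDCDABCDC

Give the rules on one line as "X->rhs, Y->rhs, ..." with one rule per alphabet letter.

A->C, B->DA, C->CDA, D->BCD

  step 4 ⇒ step 5: CDABCDCDACDABCDCDACDABCDCDACDABCDCDABCDCCDABCDCDACDABCDCDABCDCCDABCDCDACDABCDCDACDABCDCDACDABCDCDA ⇒ CDA·BCD·C·DA·CDA·BCD·CDA·BCD·C·CDA·BCD·C·DA·CDA·BCD·CDA·BCD·C·CDA·BCD·C·DA·CDA·BCD·CDA·BCD·C·CDA·BCD·C·DA·CDA·BCD·CDA·BCD·C·DA·CDA·BCD·CDA·CDA·BCD·C·DA·CDA·BCD·CDA·BCD·C·CDA·BCD·C·DA·CDA·BCD·CDA·BCD·C·DA·CDA·BCD·CDA·CDA·BCD·C·DA·CDA·BCD·CDA·BCD·C·CDA·BCD·C·DA·CDA·BCD·CDA·BCD·C·CDA·BCD·C·DA·CDA·BCD·CDA·BCD·C·CDA·BCD·C·DA·CDA·BCD·CDA·BCD·C
    A ↦ C
    B ↦ DA
    C ↦ CDA
    D ↦ BCD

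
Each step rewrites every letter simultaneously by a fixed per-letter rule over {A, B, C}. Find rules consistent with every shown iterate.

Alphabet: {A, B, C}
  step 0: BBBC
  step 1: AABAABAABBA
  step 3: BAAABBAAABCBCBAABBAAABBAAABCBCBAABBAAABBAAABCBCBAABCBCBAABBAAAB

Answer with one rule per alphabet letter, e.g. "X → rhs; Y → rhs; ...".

  step 0 ⇒ step 1: BBBC ⇒ AAB·AAB·AAB·BA
    B ↦ AAB
    C ↦ BA
    A ↦ CB  (constrained at step 1)

A->CB, B->AAB, C->BA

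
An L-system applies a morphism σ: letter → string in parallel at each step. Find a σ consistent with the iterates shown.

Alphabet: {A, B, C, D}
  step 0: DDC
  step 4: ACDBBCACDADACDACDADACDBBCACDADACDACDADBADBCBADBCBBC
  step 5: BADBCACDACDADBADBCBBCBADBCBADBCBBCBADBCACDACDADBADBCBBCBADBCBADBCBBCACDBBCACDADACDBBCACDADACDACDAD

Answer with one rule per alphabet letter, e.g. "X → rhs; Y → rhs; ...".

A->B, B->ACD, C->AD, D->BC

  step 4 ⇒ step 5: ACDBBCACDADACDACDADACDBBCACDADACDACDADBADBCBADBCBBC ⇒ B·AD·BC·ACD·ACD·AD·B·AD·BC·B·BC·B·AD·BC·B·AD·BC·B·BC·B·AD·BC·ACD·ACD·AD·B·AD·BC·B·BC·B·AD·BC·B·AD·BC·B·BC·ACD·B·BC·ACD·AD·ACD·B·BC·ACD·AD·ACD·ACD·AD
    A ↦ B
    B ↦ ACD
    C ↦ AD
    D ↦ BC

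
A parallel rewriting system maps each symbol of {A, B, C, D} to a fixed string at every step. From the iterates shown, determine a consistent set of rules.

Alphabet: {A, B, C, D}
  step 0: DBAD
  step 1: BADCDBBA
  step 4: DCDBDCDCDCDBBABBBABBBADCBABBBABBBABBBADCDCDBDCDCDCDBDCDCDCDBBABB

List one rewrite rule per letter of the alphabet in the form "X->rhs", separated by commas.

A->DB, B->DC, C->BB, D->BA

  step 0 ⇒ step 1: DBAD ⇒ BA·DC·DB·BA
    A ↦ DB
    B ↦ DC
    D ↦ BA
    C ↦ BB  (constrained at step 1)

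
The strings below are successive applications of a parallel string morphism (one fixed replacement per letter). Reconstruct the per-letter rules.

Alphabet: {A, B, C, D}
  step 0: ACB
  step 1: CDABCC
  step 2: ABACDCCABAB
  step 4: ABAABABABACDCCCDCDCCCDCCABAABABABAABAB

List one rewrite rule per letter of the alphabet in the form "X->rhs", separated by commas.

  step 1 ⇒ step 2: CDABCC ⇒ AB·A·CD·CC·AB·AB
    A ↦ CD
    B ↦ CC
    C ↦ AB
    D ↦ A

A->CD, B->CC, C->AB, D->A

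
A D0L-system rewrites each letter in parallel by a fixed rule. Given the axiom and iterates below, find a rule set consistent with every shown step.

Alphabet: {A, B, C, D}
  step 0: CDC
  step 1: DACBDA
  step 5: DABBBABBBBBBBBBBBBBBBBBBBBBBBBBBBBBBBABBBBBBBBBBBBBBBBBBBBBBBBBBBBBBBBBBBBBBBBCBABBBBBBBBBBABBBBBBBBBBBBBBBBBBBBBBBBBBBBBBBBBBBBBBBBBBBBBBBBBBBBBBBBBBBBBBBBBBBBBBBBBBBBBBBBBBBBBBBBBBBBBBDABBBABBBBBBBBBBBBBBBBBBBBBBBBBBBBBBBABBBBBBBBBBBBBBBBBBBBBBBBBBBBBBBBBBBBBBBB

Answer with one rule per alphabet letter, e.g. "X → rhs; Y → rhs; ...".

A->AB, B->BBB, C->DA, D->CB

  step 0 ⇒ step 1: CDC ⇒ DA·CB·DA
    C ↦ DA
    D ↦ CB
    A ↦ AB  (constrained at step 1)
    B ↦ BBB  (constrained at step 1)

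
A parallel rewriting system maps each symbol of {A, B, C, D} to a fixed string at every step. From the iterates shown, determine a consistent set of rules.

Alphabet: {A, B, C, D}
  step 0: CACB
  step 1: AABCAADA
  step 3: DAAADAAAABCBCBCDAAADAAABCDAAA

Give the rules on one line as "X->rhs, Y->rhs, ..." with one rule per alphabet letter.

  step 0 ⇒ step 1: CACB ⇒ AA·BC·AA·DA
    A ↦ BC
    B ↦ DA
    C ↦ AA
    D ↦ A  (constrained at step 1)

A->BC, B->DA, C->AA, D->A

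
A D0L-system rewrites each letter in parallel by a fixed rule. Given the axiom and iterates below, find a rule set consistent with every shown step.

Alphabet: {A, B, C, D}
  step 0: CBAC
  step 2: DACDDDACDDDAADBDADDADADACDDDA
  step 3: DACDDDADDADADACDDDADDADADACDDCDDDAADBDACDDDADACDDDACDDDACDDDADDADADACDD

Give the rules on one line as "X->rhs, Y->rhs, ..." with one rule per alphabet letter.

  step 2 ⇒ step 3: DACDDDACDDDAADBDADDADADACDDDA ⇒ DA·CDD·DAD·DA·DA·DA·CDD·DAD·DA·DA·DA·CDD·CDD·DA·ADB·DA·CDD·DA·DA·CDD·DA·CDD·DA·CDD·DAD·DA·DA·DA·CDD
    A ↦ CDD
    B ↦ ADB
    C ↦ DAD
    D ↦ DA

A->CDD, B->ADB, C->DAD, D->DA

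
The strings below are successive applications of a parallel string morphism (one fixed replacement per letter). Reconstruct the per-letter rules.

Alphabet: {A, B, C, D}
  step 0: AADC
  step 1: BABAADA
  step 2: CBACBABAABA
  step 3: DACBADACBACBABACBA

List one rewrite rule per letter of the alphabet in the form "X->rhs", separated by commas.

A->BA, B->C, C->DA, D->A

  step 2 ⇒ step 3: CBACBABAABA ⇒ DA·C·BA·DA·C·BA·C·BA·BA·C·BA
    A ↦ BA
    B ↦ C
    C ↦ DA
  step 0 ⇒ step 1: AADC ⇒ BA·BA·A·DA
    D ↦ A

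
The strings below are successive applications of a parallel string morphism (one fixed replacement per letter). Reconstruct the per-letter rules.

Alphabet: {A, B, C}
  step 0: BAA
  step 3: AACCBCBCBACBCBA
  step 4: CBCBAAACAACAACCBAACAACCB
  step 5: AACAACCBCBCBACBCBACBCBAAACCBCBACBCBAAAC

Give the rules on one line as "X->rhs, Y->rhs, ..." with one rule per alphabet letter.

  step 4 ⇒ step 5: CBCBAAACAACAACCBAACAACCB ⇒ A·AC·A·AC·CB·CB·CB·A·CB·CB·A·CB·CB·A·A·AC·CB·CB·A·CB·CB·A·A·AC
    A ↦ CB
    B ↦ AC
    C ↦ A

A->CB, B->AC, C->A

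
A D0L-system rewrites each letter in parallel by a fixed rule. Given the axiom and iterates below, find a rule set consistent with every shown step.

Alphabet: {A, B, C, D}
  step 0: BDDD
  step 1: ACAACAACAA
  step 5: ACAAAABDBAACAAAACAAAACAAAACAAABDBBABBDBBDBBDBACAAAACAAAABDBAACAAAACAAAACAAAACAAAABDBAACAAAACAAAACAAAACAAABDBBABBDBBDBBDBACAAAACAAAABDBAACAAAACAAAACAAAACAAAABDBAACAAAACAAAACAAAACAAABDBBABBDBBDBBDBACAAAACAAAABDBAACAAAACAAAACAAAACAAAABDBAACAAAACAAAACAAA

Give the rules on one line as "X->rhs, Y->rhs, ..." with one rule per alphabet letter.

  step 0 ⇒ step 1: BDDD ⇒ A·CAA·CAA·CAA
    B ↦ A
    D ↦ CAA
    A ↦ BDB  (constrained at step 1)
    C ↦ BAB  (constrained at step 1)

A->BDB, B->A, C->BAB, D->CAA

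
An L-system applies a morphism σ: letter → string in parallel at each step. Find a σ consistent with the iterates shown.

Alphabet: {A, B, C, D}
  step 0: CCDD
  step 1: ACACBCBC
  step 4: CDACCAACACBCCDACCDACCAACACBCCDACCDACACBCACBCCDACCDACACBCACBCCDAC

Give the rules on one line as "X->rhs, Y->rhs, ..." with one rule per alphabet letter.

  step 0 ⇒ step 1: CCDD ⇒ AC·AC·BC·BC
    C ↦ AC
    D ↦ BC
    A ↦ CD  (constrained at step 1)
    B ↦ CA  (constrained at step 1)

A->CD, B->CA, C->AC, D->BC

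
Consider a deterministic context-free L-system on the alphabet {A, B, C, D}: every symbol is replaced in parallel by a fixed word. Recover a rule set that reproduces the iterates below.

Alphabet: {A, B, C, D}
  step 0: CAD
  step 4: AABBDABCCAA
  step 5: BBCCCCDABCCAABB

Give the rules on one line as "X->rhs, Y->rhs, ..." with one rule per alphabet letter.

  step 4 ⇒ step 5: AABBDABCCAA ⇒ B·B·CC·CC·DA·B·CC·A·A·B·B
    A ↦ B
    B ↦ CC
    C ↦ A
    D ↦ DA

A->B, B->CC, C->A, D->DA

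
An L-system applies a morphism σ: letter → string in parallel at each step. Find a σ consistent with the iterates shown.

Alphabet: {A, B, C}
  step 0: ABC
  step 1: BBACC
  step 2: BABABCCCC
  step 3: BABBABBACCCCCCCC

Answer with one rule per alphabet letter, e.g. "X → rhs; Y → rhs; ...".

  step 2 ⇒ step 3: BABABCCCC ⇒ BA·B·BA·B·BA·CC·CC·CC·CC
    A ↦ B
    B ↦ BA
    C ↦ CC

A->B, B->BA, C->CC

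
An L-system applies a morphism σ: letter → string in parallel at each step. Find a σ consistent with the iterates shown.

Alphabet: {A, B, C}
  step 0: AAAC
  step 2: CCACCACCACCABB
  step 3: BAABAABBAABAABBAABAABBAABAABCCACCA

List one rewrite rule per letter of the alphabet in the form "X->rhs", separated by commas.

A->B, B->CCA, C->BAA

  step 2 ⇒ step 3: CCACCACCACCABB ⇒ BAA·BAA·B·BAA·BAA·B·BAA·BAA·B·BAA·BAA·B·CCA·CCA
    A ↦ B
    B ↦ CCA
    C ↦ BAA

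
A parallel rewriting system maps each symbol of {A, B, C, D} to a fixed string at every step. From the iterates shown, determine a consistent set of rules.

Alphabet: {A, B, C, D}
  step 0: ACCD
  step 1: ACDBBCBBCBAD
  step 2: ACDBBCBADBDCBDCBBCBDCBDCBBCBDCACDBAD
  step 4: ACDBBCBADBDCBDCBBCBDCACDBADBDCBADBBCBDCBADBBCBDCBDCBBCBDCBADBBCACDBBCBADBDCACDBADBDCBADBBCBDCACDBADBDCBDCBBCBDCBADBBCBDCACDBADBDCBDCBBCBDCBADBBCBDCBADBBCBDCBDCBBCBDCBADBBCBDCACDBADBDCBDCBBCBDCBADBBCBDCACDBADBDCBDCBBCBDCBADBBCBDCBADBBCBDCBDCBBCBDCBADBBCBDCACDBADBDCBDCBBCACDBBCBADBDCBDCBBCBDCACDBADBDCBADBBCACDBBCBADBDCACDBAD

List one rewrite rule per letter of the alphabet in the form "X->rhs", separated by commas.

  step 1 ⇒ step 2: ACDBBCBBCBAD ⇒ ACD·BBC·BAD·BDC·BDC·BBC·BDC·BDC·BBC·BDC·ACD·BAD
    A ↦ ACD
    B ↦ BDC
    C ↦ BBC
    D ↦ BAD

A->ACD, B->BDC, C->BBC, D->BAD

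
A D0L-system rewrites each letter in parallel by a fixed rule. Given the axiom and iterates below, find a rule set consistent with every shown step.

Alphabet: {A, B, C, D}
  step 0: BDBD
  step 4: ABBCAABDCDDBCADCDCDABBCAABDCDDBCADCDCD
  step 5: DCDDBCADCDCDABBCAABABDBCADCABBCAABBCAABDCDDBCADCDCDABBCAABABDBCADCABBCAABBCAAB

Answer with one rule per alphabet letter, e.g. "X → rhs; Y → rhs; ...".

  step 4 ⇒ step 5: ABBCAABDCDDBCADCDCDABBCAABDCDDBCADCDCD ⇒ DC·D·D·BCA·DC·DC·D·AB·BCA·AB·AB·D·BCA·DC·AB·BCA·AB·BCA·AB·DC·D·D·BCA·DC·DC·D·AB·BCA·AB·AB·D·BCA·DC·AB·BCA·AB·BCA·AB
    A ↦ DC
    B ↦ D
    C ↦ BCA
    D ↦ AB

A->DC, B->D, C->BCA, D->AB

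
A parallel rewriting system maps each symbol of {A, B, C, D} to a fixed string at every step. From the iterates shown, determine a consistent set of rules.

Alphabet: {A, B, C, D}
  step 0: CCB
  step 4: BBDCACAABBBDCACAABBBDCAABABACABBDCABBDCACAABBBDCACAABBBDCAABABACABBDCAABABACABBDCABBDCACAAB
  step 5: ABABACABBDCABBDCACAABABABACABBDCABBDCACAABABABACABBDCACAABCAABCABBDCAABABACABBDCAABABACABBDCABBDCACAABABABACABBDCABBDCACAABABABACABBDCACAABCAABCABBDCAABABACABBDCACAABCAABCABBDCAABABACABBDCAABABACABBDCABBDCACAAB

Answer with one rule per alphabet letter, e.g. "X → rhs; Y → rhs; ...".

  step 4 ⇒ step 5: BBDCACAABBBDCACAABBBDCAABABACABBDCABBDCACAABBBDCACAABBBDCAABABACABBDCAABABACABBDCABBDCACAAB ⇒ AB·AB·ACA·BBD·CA·BBD·CA·CA·AB·AB·AB·ACA·BBD·CA·BBD·CA·CA·AB·AB·AB·ACA·BBD·CA·CA·AB·CA·AB·CA·BBD·CA·AB·AB·ACA·BBD·CA·AB·AB·ACA·BBD·CA·BBD·CA·CA·AB·AB·AB·ACA·BBD·CA·BBD·CA·CA·AB·AB·AB·ACA·BBD·CA·CA·AB·CA·AB·CA·BBD·CA·AB·AB·ACA·BBD·CA·CA·AB·CA·AB·CA·BBD·CA·AB·AB·ACA·BBD·CA·AB·AB·ACA·BBD·CA·BBD·CA·CA·AB
    A ↦ CA
    B ↦ AB
    C ↦ BBD
    D ↦ ACA

A->CA, B->AB, C->BBD, D->ACA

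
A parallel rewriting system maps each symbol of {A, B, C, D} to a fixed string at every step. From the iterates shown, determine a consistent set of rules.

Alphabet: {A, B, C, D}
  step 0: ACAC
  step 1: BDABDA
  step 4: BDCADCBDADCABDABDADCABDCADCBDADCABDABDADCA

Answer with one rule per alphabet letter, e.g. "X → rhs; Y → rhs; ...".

A->BD, B->C, C->A, D->ADC

  step 0 ⇒ step 1: ACAC ⇒ BD·A·BD·A
    A ↦ BD
    C ↦ A
    B ↦ C  (constrained at step 1)
    D ↦ ADC  (constrained at step 1)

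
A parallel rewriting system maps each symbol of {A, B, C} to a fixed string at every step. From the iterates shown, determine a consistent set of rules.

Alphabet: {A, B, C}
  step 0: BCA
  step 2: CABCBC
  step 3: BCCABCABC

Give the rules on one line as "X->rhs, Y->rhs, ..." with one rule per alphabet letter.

  step 2 ⇒ step 3: CABCBC ⇒ BC·C·A·BC·A·BC
    A ↦ C
    B ↦ A
    C ↦ BC

A->C, B->A, C->BC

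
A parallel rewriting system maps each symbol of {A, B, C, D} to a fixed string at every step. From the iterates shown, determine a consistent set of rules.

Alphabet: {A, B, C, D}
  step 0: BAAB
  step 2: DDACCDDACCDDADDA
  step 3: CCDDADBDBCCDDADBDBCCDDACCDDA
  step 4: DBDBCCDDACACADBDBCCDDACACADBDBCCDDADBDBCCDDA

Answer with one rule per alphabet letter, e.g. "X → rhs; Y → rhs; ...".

  step 3 ⇒ step 4: CCDDADBDBCCDDADBDBCCDDACCDDA ⇒ DB·DB·C·C·DDA·C·A·C·A·DB·DB·C·C·DDA·C·A·C·A·DB·DB·C·C·DDA·DB·DB·C·C·DDA
    A ↦ DDA
    B ↦ A
    C ↦ DB
    D ↦ C

A->DDA, B->A, C->DB, D->C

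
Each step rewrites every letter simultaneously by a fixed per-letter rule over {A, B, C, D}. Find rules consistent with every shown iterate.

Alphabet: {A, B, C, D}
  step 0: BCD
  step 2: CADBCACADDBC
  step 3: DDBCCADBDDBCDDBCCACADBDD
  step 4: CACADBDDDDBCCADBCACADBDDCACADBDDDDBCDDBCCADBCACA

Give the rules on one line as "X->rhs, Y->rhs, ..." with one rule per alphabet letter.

  step 3 ⇒ step 4: DDBCCADBDDBCDDBCCACADBDD ⇒ CA·CA·DB·DD·DD·BC·CA·DB·CA·CA·DB·DD·CA·CA·DB·DD·DD·BC·DD·BC·CA·DB·CA·CA
    A ↦ BC
    B ↦ DB
    C ↦ DD
    D ↦ CA

A->BC, B->DB, C->DD, D->CA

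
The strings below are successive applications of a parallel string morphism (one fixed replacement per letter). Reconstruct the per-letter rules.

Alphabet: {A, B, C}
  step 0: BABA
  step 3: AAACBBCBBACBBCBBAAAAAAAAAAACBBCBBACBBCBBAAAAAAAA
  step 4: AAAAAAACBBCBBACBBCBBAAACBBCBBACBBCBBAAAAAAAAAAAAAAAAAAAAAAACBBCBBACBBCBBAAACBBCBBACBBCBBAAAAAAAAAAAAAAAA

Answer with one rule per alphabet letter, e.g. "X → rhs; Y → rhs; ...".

  step 3 ⇒ step 4: AAACBBCBBACBBCBBAAAAAAAAAAACBBCBBACBBCBBAAAAAAAA ⇒ AA·AA·AA·A·CBB·CBB·A·CBB·CBB·AA·A·CBB·CBB·A·CBB·CBB·AA·AA·AA·AA·AA·AA·AA·AA·AA·AA·AA·A·CBB·CBB·A·CBB·CBB·AA·A·CBB·CBB·A·CBB·CBB·AA·AA·AA·AA·AA·AA·AA·AA
    A ↦ AA
    B ↦ CBB
    C ↦ A

A->AA, B->CBB, C->A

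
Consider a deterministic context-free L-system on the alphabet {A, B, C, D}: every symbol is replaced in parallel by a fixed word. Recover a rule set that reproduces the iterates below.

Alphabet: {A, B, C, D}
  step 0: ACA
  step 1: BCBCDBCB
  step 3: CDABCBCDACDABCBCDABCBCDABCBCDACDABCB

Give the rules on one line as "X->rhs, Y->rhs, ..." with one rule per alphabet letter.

A->BCB, B->CDA, C->CD, D->A

  step 0 ⇒ step 1: ACA ⇒ BCB·CD·BCB
    A ↦ BCB
    C ↦ CD
    B ↦ CDA  (constrained at step 1)
    D ↦ A  (constrained at step 1)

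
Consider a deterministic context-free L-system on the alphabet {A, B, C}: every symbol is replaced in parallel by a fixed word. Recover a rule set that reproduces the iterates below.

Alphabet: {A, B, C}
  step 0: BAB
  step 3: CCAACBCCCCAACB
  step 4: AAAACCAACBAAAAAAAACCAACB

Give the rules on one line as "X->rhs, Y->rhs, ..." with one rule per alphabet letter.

A->C, B->CB, C->AA

  step 3 ⇒ step 4: CCAACBCCCCAACB ⇒ AA·AA·C·C·AA·CB·AA·AA·AA·AA·C·C·AA·CB
    A ↦ C
    B ↦ CB
    C ↦ AA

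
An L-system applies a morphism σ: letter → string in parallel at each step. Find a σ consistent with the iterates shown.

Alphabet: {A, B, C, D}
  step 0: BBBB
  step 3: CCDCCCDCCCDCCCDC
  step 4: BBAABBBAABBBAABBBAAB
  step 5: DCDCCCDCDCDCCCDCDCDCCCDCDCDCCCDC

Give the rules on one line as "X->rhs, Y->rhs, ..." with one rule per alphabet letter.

  step 4 ⇒ step 5: BBAABBBAABBBAABBBAAB ⇒ DC·DC·C·C·DC·DC·DC·C·C·DC·DC·DC·C·C·DC·DC·DC·C·C·DC
    A ↦ C
    B ↦ DC
  step 3 ⇒ step 4: CCDCCCDCCCDCCCDC ⇒ B·B·AA·B·B·B·AA·B·B·B·AA·B·B·B·AA·B
    C ↦ B
  step 3 ⇒ step 4: CCDCCCDCCCDCCCDC ⇒ B·B·AA·B·B·B·AA·B·B·B·AA·B·B·B·AA·B
    D ↦ AA

A->C, B->DC, C->B, D->AA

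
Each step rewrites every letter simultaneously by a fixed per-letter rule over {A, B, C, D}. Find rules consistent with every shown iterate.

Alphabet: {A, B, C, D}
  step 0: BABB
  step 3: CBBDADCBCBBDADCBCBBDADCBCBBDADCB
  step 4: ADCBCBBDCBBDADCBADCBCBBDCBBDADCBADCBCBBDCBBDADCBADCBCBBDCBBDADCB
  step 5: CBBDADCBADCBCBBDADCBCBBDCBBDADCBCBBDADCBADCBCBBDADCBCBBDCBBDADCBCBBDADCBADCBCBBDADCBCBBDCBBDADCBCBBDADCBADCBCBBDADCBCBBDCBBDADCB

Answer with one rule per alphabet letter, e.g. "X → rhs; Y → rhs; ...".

  step 4 ⇒ step 5: ADCBCBBDCBBDADCBADCBCBBDCBBDADCBADCBCBBDCBBDADCBADCBCBBDCBBDADCB ⇒ CB·BD·AD·CB·AD·CB·CB·BD·AD·CB·CB·BD·CB·BD·AD·CB·CB·BD·AD·CB·AD·CB·CB·BD·AD·CB·CB·BD·CB·BD·AD·CB·CB·BD·AD·CB·AD·CB·CB·BD·AD·CB·CB·BD·CB·BD·AD·CB·CB·BD·AD·CB·AD·CB·CB·BD·AD·CB·CB·BD·CB·BD·AD·CB
    A ↦ CB
    B ↦ CB
    C ↦ AD
    D ↦ BD

A->CB, B->CB, C->AD, D->BD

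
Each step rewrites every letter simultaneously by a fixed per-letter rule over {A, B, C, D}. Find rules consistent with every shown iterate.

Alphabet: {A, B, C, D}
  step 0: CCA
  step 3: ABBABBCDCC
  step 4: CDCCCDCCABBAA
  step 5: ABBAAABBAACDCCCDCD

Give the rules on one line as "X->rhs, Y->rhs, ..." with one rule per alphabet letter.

  step 4 ⇒ step 5: CDCCCDCCABBAA ⇒ A·BB·A·A·A·BB·A·A·CD·C·C·CD·CD
    A ↦ CD
    B ↦ C
    C ↦ A
    D ↦ BB

A->CD, B->C, C->A, D->BB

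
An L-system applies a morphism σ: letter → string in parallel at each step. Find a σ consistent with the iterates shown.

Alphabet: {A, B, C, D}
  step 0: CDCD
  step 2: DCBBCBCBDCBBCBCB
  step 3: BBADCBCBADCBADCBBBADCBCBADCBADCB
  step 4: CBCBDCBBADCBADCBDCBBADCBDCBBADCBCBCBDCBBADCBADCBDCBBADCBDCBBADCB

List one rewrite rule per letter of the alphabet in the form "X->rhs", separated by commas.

A->DC, B->CB, C->AD, D->BB

  step 3 ⇒ step 4: BBADCBCBADCBADCBBBADCBCBADCBADCB ⇒ CB·CB·DC·BB·AD·CB·AD·CB·DC·BB·AD·CB·DC·BB·AD·CB·CB·CB·DC·BB·AD·CB·AD·CB·DC·BB·AD·CB·DC·BB·AD·CB
    A ↦ DC
    B ↦ CB
    C ↦ AD
    D ↦ BB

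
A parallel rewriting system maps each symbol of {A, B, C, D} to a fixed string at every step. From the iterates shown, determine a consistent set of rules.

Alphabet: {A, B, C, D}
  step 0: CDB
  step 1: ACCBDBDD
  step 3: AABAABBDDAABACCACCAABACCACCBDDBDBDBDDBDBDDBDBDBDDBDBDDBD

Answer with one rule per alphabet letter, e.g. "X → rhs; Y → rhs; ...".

  step 0 ⇒ step 1: CDB ⇒ ACC·BD·BDD
    B ↦ BDD
    C ↦ ACC
    D ↦ BD
    A ↦ AAB  (constrained at step 1)

A->AAB, B->BDD, C->ACC, D->BD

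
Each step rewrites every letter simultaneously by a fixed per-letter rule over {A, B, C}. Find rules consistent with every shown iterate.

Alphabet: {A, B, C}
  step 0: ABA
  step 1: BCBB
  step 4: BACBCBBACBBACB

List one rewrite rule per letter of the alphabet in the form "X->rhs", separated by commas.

A->B, B->CB, C->A

  step 0 ⇒ step 1: ABA ⇒ B·CB·B
    A ↦ B
    B ↦ CB
    C ↦ A  (constrained at step 1)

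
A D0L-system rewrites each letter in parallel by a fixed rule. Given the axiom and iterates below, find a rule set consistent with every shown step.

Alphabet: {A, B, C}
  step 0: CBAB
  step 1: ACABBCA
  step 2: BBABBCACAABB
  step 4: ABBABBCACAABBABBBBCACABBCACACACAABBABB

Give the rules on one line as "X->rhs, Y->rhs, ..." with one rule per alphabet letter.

  step 1 ⇒ step 2: ACABBCA ⇒ BB·A·BB·CA·CA·A·BB
    A ↦ BB
    B ↦ CA
    C ↦ A

A->BB, B->CA, C->A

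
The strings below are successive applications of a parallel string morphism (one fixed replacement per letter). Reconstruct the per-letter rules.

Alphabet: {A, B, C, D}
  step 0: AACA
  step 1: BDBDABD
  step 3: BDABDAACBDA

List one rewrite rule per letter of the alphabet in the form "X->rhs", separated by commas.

  step 0 ⇒ step 1: AACA ⇒ BD·BD·A·BD
    A ↦ BD
    C ↦ A
    B ↦ A  (constrained at step 1)
    D ↦ C  (constrained at step 1)

A->BD, B->A, C->A, D->C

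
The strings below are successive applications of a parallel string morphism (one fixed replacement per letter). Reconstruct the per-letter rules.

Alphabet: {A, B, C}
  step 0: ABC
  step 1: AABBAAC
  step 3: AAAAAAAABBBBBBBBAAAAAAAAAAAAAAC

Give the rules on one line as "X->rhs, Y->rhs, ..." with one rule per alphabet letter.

  step 0 ⇒ step 1: ABC ⇒ AA·BB·AAC
    A ↦ AA
    B ↦ BB
    C ↦ AAC

A->AA, B->BB, C->AAC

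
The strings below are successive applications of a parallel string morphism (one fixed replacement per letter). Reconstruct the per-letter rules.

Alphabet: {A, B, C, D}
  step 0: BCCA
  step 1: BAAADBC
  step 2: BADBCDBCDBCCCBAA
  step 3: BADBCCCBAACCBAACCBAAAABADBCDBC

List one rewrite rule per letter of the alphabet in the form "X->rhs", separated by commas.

A->DBC, B->BA, C->A, D->CC

  step 2 ⇒ step 3: BADBCDBCDBCCCBAA ⇒ BA·DBC·CC·BA·A·CC·BA·A·CC·BA·A·A·A·BA·DBC·DBC
    A ↦ DBC
    B ↦ BA
    C ↦ A
    D ↦ CC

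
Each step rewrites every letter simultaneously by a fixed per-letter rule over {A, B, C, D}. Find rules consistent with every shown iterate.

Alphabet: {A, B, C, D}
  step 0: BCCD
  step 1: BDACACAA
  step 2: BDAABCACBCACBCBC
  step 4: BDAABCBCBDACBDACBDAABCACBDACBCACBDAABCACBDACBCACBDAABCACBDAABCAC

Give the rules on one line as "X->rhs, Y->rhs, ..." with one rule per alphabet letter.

A->BC, B->BD, C->AC, D->AA

  step 1 ⇒ step 2: BDACACAA ⇒ BD·AA·BC·AC·BC·AC·BC·BC
    A ↦ BC
    B ↦ BD
    C ↦ AC
    D ↦ AA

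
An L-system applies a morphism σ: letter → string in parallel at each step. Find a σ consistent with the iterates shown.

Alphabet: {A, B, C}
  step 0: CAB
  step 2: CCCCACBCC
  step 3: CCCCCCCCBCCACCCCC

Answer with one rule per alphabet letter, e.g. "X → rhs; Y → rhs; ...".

  step 2 ⇒ step 3: CCCCACBCC ⇒ CC·CC·CC·CC·B·CC·AC·CC·CC
    A ↦ B
    B ↦ AC
    C ↦ CC

A->B, B->AC, C->CC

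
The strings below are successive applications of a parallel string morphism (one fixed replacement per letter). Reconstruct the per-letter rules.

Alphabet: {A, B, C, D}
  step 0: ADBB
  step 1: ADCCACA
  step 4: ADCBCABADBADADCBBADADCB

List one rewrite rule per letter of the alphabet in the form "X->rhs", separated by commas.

A->AD, B->CA, C->B, D->C

  step 0 ⇒ step 1: ADBB ⇒ AD·C·CA·CA
    A ↦ AD
    B ↦ CA
    D ↦ C
    C ↦ B  (constrained at step 1)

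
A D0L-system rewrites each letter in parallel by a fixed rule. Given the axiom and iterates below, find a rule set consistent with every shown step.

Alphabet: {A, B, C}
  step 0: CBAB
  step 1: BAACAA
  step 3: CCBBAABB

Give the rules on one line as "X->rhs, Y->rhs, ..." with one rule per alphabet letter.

  step 0 ⇒ step 1: CBAB ⇒ B·AA·C·AA
    A ↦ C
    B ↦ AA
    C ↦ B

A->C, B->AA, C->B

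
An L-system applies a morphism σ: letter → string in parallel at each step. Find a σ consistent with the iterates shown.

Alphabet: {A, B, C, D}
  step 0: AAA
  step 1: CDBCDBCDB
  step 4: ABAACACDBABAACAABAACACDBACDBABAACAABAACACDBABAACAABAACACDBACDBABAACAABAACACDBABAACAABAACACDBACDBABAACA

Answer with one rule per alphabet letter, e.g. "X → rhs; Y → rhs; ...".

A->CDB, B->A, C->ABA, D->AC

  step 0 ⇒ step 1: AAA ⇒ CDB·CDB·CDB
    A ↦ CDB
    B ↦ A  (constrained at step 1)
    C ↦ ABA  (constrained at step 1)
    D ↦ AC  (constrained at step 1)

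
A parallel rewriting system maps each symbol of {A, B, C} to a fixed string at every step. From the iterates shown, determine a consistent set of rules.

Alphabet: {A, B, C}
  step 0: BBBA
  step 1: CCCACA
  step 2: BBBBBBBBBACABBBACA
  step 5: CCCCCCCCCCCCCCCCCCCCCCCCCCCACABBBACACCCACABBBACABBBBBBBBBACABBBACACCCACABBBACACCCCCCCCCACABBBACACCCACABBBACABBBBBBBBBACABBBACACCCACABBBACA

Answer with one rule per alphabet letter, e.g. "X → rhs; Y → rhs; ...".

A->ACA, B->C, C->BBB

  step 1 ⇒ step 2: CCCACA ⇒ BBB·BBB·BBB·ACA·BBB·ACA
    A ↦ ACA
    C ↦ BBB
  step 0 ⇒ step 1: BBBA ⇒ C·C·C·ACA
    B ↦ C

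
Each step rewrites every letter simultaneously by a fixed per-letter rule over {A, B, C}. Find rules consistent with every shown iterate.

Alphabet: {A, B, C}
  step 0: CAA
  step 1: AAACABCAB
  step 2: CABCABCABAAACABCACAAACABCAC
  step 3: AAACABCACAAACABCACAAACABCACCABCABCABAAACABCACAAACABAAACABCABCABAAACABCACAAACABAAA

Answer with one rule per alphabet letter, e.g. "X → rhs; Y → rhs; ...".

  step 2 ⇒ step 3: CABCABCABAAACABCACAAACABCAC ⇒ AAA·CAB·CAC·AAA·CAB·CAC·AAA·CAB·CAC·CAB·CAB·CAB·AAA·CAB·CAC·AAA·CAB·AAA·CAB·CAB·CAB·AAA·CAB·CAC·AAA·CAB·AAA
    A ↦ CAB
    B ↦ CAC
    C ↦ AAA

A->CAB, B->CAC, C->AAA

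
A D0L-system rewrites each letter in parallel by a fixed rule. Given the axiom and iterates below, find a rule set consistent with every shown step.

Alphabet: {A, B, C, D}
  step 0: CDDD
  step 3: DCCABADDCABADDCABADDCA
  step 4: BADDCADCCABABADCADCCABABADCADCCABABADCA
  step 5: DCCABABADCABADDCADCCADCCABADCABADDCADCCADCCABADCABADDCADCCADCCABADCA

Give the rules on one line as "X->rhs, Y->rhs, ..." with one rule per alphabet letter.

A->CA, B->DC, C->D, D->BA

  step 4 ⇒ step 5: BADDCADCCABABADCADCCABABADCADCCABABADCA ⇒ DC·CA·BA·BA·D·CA·BA·D·D·CA·DC·CA·DC·CA·BA·D·CA·BA·D·D·CA·DC·CA·DC·CA·BA·D·CA·BA·D·D·CA·DC·CA·DC·CA·BA·D·CA
    A ↦ CA
    B ↦ DC
    C ↦ D
    D ↦ BA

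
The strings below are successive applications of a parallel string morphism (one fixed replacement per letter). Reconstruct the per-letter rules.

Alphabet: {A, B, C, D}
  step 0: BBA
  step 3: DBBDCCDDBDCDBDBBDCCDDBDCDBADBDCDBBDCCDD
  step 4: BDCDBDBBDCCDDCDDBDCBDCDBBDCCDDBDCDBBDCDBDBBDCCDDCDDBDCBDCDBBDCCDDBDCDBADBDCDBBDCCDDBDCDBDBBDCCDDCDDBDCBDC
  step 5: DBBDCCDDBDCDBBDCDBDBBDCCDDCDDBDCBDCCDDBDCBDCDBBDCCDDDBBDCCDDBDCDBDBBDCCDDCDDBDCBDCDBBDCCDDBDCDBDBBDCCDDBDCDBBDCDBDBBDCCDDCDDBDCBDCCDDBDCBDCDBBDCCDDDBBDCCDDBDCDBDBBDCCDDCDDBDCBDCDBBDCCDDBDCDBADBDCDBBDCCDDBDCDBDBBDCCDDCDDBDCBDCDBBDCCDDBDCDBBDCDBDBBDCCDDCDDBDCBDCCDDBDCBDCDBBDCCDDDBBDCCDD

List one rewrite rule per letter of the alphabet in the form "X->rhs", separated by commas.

A->AD, B->DB, C->CDD, D->BDC

  step 4 ⇒ step 5: BDCDBDBBDCCDDCDDBDCBDCDBBDCCDDBDCDBBDCDBDBBDCCDDCDDBDCBDCDBBDCCDDBDCDBADBDCDBBDCCDDBDCDBDBBDCCDDCDDBDCBDC ⇒ DB·BDC·CDD·BDC·DB·BDC·DB·DB·BDC·CDD·CDD·BDC·BDC·CDD·BDC·BDC·DB·BDC·CDD·DB·BDC·CDD·BDC·DB·DB·BDC·CDD·CDD·BDC·BDC·DB·BDC·CDD·BDC·DB·DB·BDC·CDD·BDC·DB·BDC·DB·DB·BDC·CDD·CDD·BDC·BDC·CDD·BDC·BDC·DB·BDC·CDD·DB·BDC·CDD·BDC·DB·DB·BDC·CDD·CDD·BDC·BDC·DB·BDC·CDD·BDC·DB·AD·BDC·DB·BDC·CDD·BDC·DB·DB·BDC·CDD·CDD·BDC·BDC·DB·BDC·CDD·BDC·DB·BDC·DB·DB·BDC·CDD·CDD·BDC·BDC·CDD·BDC·BDC·DB·BDC·CDD·DB·BDC·CDD
    A ↦ AD
    B ↦ DB
    C ↦ CDD
    D ↦ BDC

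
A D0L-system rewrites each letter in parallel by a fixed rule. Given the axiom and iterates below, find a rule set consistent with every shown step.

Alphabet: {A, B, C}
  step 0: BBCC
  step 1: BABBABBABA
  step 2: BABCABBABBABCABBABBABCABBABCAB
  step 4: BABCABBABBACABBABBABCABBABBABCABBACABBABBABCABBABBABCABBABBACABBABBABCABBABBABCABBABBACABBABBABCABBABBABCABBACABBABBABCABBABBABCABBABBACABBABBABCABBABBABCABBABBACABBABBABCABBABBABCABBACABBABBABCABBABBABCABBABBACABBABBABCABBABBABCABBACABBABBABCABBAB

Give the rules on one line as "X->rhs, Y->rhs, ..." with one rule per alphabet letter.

A->CAB, B->BAB, C->BA

  step 1 ⇒ step 2: BABBABBABA ⇒ BAB·CAB·BAB·BAB·CAB·BAB·BAB·CAB·BAB·CAB
    A ↦ CAB
    B ↦ BAB
  step 0 ⇒ step 1: BBCC ⇒ BAB·BAB·BA·BA
    C ↦ BA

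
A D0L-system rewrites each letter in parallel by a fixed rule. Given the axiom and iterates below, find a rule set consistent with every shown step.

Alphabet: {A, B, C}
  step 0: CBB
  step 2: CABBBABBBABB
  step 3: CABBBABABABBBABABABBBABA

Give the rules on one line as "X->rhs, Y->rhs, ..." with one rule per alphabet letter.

  step 2 ⇒ step 3: CABBBABBBABB ⇒ CA·BB·BA·BA·BA·BB·BA·BA·BA·BB·BA·BA
    A ↦ BB
    B ↦ BA
    C ↦ CA

A->BB, B->BA, C->CA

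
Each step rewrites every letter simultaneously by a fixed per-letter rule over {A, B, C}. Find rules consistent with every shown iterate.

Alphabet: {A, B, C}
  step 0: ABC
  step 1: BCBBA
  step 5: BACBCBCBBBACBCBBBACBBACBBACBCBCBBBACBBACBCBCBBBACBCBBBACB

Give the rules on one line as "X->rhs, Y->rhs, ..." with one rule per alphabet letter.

A->B, B->CB, C->BA

  step 0 ⇒ step 1: ABC ⇒ B·CB·BA
    A ↦ B
    B ↦ CB
    C ↦ BA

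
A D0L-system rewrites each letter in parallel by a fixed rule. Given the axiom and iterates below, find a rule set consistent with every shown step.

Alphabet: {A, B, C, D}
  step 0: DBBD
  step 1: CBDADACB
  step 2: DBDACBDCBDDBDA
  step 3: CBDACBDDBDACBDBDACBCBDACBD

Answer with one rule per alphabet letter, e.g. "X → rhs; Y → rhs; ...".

  step 2 ⇒ step 3: DBDACBDCBDDBDA ⇒ CB·DA·CB·D·DB·DA·CB·DB·DA·CB·CB·DA·CB·D
    A ↦ D
    B ↦ DA
    C ↦ DB
    D ↦ CB

A->D, B->DA, C->DB, D->CB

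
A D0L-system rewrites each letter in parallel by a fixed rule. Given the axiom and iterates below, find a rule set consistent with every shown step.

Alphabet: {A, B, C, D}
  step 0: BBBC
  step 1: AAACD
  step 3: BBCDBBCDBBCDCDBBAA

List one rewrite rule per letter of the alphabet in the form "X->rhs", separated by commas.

  step 0 ⇒ step 1: BBBC ⇒ A·A·A·CD
    B ↦ A
    C ↦ CD
    A ↦ DC  (constrained at step 1)
    D ↦ BB  (constrained at step 1)

A->DC, B->A, C->CD, D->BB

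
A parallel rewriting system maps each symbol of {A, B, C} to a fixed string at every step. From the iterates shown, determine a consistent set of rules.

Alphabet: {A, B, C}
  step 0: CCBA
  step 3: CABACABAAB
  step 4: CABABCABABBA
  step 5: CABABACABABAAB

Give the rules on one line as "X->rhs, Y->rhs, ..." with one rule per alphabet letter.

  step 4 ⇒ step 5: CABABCABABBA ⇒ CA·B·A·B·A·CA·B·A·B·A·A·B
    A ↦ B
    B ↦ A
    C ↦ CA

A->B, B->A, C->CA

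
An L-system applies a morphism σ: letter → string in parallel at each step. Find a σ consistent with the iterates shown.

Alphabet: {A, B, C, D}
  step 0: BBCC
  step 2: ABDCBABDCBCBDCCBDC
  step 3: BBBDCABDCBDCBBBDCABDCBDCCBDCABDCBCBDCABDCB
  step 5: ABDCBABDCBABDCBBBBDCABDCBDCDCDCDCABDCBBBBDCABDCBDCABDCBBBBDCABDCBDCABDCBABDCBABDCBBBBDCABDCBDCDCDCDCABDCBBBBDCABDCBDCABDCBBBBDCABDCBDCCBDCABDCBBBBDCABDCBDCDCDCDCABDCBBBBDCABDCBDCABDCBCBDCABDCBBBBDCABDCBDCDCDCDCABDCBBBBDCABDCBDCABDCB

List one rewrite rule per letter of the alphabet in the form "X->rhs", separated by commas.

  step 2 ⇒ step 3: ABDCBABDCBCBDCCBDC ⇒ BBB·DC·ABD·CB·DC·BBB·DC·ABD·CB·DC·CB·DC·ABD·CB·CB·DC·ABD·CB
    A ↦ BBB
    B ↦ DC
    C ↦ CB
    D ↦ ABD

A->BBB, B->DC, C->CB, D->ABD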